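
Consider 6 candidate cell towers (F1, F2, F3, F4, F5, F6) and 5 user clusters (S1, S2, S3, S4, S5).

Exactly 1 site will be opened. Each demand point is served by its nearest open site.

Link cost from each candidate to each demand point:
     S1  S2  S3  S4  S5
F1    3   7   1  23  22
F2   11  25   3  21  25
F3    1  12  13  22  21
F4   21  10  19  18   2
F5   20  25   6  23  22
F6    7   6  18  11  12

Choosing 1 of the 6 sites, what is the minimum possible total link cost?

54

Open {F6}.
  S1→F6 7, S2→F6 6, S3→F6 18, S4→F6 11, S5→F6 12  ⇒ total 54.
Compare {F1}: total 56.
Compare {F3}: total 69.
No size-1 selection does better; minimum is 54.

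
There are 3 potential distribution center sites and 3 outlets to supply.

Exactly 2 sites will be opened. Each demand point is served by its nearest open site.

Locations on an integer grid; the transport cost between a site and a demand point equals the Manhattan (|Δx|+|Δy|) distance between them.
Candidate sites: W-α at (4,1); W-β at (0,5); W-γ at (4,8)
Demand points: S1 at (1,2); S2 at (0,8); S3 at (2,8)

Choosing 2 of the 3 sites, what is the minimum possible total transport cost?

Open {W-β, W-γ}.
  S1→W-β 4, S2→W-β 3, S3→W-γ 2  ⇒ total 9.
Compare {W-α, W-γ}: total 10.
Compare {W-α, W-β}: total 12.

9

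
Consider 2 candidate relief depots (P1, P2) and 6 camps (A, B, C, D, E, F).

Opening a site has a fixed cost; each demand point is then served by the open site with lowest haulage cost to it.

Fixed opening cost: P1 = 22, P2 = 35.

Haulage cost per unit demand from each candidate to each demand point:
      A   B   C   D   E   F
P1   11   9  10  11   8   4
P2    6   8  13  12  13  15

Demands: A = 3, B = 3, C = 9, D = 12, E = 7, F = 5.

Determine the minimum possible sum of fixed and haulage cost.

Open {P1}: assign each demand point to its cheapest open site.
  A→P1 3×11=33, B→P1 3×9=27, C→P1 9×10=90, D→P1 12×11=132, E→P1 7×8=56, F→P1 5×4=20
  haulage cost 358, fixed 22 → total 380.
Compare {P1, P2}: haulage cost 340 + fixed 57 = 397.
Compare {P2}: haulage cost 469 + fixed 35 = 504.

380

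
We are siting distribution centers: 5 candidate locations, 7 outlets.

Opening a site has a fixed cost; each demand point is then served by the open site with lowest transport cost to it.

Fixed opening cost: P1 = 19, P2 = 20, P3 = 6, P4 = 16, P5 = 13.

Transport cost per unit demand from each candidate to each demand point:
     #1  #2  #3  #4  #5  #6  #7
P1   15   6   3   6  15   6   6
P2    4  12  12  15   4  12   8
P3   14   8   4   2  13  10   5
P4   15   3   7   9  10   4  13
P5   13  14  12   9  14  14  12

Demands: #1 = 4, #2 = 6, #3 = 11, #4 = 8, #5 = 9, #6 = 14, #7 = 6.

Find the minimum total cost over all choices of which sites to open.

258

Open {P2, P3, P4}: assign each demand point to its cheapest open site.
  #1→P2 4×4=16, #2→P4 6×3=18, #3→P3 11×4=44, #4→P3 8×2=16, #5→P2 9×4=36, #6→P4 14×4=56, #7→P3 6×5=30
  transport cost 216, fixed 42 → total 258.
Compare {P1, P2, P3, P4}: transport cost 205 + fixed 61 = 266.
Compare {P2, P3, P4, P5}: transport cost 216 + fixed 55 = 271.
Compare {P1, P2, P3, P4, P5}: transport cost 205 + fixed 74 = 279.
All other subsets cost ≥ 266. Minimum total cost: 258.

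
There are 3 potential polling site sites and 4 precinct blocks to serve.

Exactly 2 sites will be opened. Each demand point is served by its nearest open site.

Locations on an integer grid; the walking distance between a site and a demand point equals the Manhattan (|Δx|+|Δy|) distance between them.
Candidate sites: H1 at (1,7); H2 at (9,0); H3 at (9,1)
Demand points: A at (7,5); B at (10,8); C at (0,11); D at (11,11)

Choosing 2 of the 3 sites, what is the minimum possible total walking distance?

Open {H1, H3}.
  A→H3 6, B→H3 8, C→H1 5, D→H3 12  ⇒ total 31.
Compare {H1, H2}: total 34.
Compare {H2, H3}: total 45.

31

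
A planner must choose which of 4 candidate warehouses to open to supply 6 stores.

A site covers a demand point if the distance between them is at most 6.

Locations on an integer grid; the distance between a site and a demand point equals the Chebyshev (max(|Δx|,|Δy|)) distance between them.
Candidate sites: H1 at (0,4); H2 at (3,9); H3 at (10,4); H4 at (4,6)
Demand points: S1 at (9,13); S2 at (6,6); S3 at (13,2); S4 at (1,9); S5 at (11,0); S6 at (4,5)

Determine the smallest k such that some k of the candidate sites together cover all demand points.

2

Coverage sets (demand points within 6 of each site):
  H1: {S2, S4, S6}
  H2: {S1, S2, S4, S6}
  H3: {S2, S3, S5, S6}
  H4: {S2, S4, S6}
No single site covers all 6 demand points.
But {H2, H3} covers everything, so the minimum is 2.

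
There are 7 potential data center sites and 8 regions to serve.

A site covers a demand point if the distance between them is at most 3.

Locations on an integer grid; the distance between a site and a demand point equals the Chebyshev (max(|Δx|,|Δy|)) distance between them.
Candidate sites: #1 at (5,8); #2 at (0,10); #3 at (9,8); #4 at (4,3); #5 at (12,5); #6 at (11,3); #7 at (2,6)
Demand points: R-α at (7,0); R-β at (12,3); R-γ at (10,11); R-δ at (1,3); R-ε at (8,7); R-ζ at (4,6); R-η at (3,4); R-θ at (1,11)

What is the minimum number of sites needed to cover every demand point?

4

Coverage sets (demand points within 3 of each site):
  #1: {R-ε, R-ζ}
  #2: {R-θ}
  #3: {R-γ, R-ε}
  #4: {R-α, R-δ, R-ζ, R-η}
  #5: {R-β}
  #6: {R-β}
  #7: {R-δ, R-ζ, R-η}
No 3 sites suffice: every size-3 union leaves at least one demand point uncovered.
But {#2, #3, #4, #5} covers everything, so the minimum is 4.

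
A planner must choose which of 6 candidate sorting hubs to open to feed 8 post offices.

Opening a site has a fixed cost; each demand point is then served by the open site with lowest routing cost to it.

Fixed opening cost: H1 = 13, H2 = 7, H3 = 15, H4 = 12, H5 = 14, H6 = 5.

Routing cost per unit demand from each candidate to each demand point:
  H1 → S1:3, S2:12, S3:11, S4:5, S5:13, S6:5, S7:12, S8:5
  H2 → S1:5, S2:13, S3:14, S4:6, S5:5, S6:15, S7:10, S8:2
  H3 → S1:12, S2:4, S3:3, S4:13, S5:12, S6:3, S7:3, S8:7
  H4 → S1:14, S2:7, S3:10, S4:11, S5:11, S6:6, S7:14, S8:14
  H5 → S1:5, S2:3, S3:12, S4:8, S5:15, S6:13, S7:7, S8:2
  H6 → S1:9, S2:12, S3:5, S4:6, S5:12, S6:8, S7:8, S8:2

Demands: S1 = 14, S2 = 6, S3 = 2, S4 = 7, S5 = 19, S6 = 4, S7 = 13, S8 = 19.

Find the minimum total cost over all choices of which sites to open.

Open {H1, H2, H3}: assign each demand point to its cheapest open site.
  S1→H1 14×3=42, S2→H3 6×4=24, S3→H3 2×3=6, S4→H1 7×5=35, S5→H2 19×5=95, S6→H3 4×3=12, S7→H3 13×3=39, S8→H2 19×2=38
  routing cost 291, fixed 35 → total 326.
Compare {H1, H2, H3, H6}: routing cost 291 + fixed 40 = 331.
Compare {H1, H2, H3, H5}: routing cost 285 + fixed 49 = 334.
Compare {H1, H2, H3, H4}: routing cost 291 + fixed 47 = 338.
All other subsets cost ≥ 331. Minimum total cost: 326.

326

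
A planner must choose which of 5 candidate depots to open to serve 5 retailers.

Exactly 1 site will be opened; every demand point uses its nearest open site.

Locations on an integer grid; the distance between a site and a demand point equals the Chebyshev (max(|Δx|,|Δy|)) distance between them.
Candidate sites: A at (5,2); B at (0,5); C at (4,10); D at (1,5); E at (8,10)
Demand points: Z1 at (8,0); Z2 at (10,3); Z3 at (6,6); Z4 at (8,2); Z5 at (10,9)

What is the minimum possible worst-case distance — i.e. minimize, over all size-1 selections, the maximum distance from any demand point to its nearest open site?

Open {A}.
  Farthest demand point is Z5 at distance 7 (to A); all others are ≤ 7.
With {D} the worst case is 9.
With {B} the worst case is 10.
No size-1 selection achieves below 7.

7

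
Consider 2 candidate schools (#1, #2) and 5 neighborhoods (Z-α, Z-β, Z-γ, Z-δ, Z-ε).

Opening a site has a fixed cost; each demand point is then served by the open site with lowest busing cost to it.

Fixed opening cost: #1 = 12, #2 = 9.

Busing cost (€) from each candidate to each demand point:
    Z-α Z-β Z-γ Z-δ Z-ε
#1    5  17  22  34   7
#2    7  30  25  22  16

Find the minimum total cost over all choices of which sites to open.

Open {#1, #2}: assign each demand point to its cheapest open site.
  Z-α→#1 5, Z-β→#1 17, Z-γ→#1 22, Z-δ→#2 22, Z-ε→#1 7
  busing cost 73, fixed 21 → total 94.
Compare {#1}: busing cost 85 + fixed 12 = 97.
Compare {#2}: busing cost 100 + fixed 9 = 109.

94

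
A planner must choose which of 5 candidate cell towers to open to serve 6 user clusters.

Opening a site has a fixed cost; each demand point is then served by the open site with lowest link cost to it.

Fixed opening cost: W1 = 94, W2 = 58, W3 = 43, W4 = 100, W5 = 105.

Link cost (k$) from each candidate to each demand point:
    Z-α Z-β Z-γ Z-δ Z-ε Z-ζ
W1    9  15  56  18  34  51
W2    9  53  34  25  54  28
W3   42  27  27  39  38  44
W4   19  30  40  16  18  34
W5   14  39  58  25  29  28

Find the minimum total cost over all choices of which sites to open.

Open {W2, W3}: assign each demand point to its cheapest open site.
  Z-α→W2 9, Z-β→W3 27, Z-γ→W3 27, Z-δ→W2 25, Z-ε→W3 38, Z-ζ→W2 28
  link cost 154, fixed 101 → total 255.
Compare {W4}: link cost 157 + fixed 100 = 257.
Compare {W3}: link cost 217 + fixed 43 = 260.
Compare {W2}: link cost 203 + fixed 58 = 261.
All other subsets cost ≥ 257. Minimum total cost: 255.

255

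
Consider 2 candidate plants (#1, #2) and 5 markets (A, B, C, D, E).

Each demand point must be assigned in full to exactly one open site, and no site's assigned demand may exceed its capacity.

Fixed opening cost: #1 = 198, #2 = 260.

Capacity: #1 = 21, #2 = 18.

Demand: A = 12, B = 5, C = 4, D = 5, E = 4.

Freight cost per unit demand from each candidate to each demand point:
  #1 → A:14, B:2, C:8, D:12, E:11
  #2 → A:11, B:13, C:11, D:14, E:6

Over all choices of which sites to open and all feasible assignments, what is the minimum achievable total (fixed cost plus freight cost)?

716

Open {#1, #2}; cheapest assignment that respects the capacities:
  #1 (cap 21, load 14): B, C, D — cost 5×2 + 4×8 + 5×12 = 102
  #2 (cap 18, load 16): A, E — cost 12×11 + 4×6 = 156
  Shipping 258, fixed 458 → total 716.
  Any other capacity-feasible assignment to {#1, #2} ships for at least 258.
Total demand is 30 and no other set of sites has combined capacity ≥ 30, so {#1, #2} is the only feasible choice of open sites. Minimum: 716.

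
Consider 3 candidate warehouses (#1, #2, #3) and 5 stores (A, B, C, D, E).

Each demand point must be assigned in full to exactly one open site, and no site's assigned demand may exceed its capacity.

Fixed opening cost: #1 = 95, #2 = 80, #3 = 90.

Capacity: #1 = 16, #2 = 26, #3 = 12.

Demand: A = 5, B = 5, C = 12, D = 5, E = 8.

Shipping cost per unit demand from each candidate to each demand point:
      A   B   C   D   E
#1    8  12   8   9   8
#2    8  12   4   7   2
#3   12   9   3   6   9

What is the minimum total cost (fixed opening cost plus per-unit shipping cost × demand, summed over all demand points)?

Open {#2, #3}; cheapest assignment that respects the capacities:
  #2 (cap 26, load 25): A, C, E — cost 5×8 + 12×4 + 8×2 = 104
  #3 (cap 12, load 10): B, D — cost 5×9 + 5×6 = 75
  Shipping 179, fixed 170 → total 349.
  Any other capacity-feasible assignment to {#2, #3} ships for at least 179.
Compare {#1, #2}: its best feasible assignment gives total 374.
Compare {#1, #2, #3}: its best feasible assignment gives total 444.
Every other set of open sites that can feasibly serve all demand totals ≥ 374 even under its best assignment. Minimum: 349.

349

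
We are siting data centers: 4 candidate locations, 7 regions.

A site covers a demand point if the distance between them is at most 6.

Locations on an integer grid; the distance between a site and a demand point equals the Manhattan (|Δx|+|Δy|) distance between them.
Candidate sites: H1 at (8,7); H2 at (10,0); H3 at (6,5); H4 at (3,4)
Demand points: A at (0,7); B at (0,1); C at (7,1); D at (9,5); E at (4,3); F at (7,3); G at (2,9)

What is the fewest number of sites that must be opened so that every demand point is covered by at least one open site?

2

Coverage sets (demand points within 6 of each site):
  H1: {D, F}
  H2: {C, D, F}
  H3: {C, D, E, F}
  H4: {A, B, E, F, G}
No single site covers all 7 demand points.
But {H2, H4} covers everything, so the minimum is 2.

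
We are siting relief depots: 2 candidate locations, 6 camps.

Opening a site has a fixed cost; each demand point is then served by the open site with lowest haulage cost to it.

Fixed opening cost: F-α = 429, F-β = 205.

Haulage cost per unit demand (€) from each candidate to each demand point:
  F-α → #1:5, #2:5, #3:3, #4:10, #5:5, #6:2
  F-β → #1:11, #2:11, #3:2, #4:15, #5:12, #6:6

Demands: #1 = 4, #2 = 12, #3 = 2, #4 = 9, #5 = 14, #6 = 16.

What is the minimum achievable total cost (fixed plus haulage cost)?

707

Open {F-α}: assign each demand point to its cheapest open site.
  #1→F-α 4×5=20, #2→F-α 12×5=60, #3→F-α 2×3=6, #4→F-α 9×10=90, #5→F-α 14×5=70, #6→F-α 16×2=32
  haulage cost 278, fixed 429 → total 707.
Compare {F-β}: haulage cost 579 + fixed 205 = 784.
Compare {F-α, F-β}: haulage cost 276 + fixed 634 = 910.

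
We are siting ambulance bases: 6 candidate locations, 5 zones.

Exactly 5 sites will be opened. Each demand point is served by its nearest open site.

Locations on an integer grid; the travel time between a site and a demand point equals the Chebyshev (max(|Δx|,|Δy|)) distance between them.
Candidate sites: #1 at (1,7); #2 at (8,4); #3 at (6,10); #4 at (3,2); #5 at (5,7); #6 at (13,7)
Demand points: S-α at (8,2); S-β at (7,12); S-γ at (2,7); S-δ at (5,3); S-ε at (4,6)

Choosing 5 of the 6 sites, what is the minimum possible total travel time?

8

Open {#1, #2, #3, #4, #5}.
  S-α→#2 2, S-β→#3 2, S-γ→#1 1, S-δ→#4 2, S-ε→#5 1  ⇒ total 8.
Compare {#1, #2, #3, #5, #6}: total 9.
Compare {#1, #2, #3, #4, #6}: total 10.
No size-5 selection does better; minimum is 8.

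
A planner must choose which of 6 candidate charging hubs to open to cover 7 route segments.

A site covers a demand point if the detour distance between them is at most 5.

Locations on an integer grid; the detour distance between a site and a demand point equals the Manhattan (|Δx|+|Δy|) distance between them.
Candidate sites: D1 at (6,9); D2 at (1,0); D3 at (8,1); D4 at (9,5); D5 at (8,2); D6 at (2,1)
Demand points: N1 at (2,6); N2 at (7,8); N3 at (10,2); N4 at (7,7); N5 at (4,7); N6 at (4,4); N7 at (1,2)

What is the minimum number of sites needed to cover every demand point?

Coverage sets (demand points within 5 of each site):
  D1: {N2, N4, N5}
  D2: {N7}
  D3: {N3}
  D4: {N2, N3, N4}
  D5: {N3}
  D6: {N1, N6, N7}
No 2 sites suffice: every size-2 union leaves at least one demand point uncovered.
But {D1, D3, D6} covers everything, so the minimum is 3.

3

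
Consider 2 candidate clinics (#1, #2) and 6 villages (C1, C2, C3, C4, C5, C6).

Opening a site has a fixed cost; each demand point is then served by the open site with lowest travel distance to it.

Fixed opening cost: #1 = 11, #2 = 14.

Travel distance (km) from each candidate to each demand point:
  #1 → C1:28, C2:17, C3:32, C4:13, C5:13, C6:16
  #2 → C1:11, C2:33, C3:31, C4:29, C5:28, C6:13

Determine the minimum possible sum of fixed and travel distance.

123

Open {#1, #2}: assign each demand point to its cheapest open site.
  C1→#2 11, C2→#1 17, C3→#2 31, C4→#1 13, C5→#1 13, C6→#2 13
  travel distance 98, fixed 25 → total 123.
Compare {#1}: travel distance 119 + fixed 11 = 130.
Compare {#2}: travel distance 145 + fixed 14 = 159.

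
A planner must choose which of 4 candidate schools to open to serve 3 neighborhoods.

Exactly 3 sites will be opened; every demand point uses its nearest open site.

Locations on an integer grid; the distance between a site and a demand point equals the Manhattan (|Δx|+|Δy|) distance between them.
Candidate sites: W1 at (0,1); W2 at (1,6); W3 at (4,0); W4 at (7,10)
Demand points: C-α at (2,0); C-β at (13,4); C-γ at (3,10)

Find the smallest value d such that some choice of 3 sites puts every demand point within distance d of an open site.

12

Open {W1, W2, W4}.
  Farthest demand point is C-β at distance 12 (to W4); all others are ≤ 12.
With {W1, W3, W4} the worst case is 12.
With {W2, W3, W4} the worst case is 12.
No size-3 selection achieves below 12.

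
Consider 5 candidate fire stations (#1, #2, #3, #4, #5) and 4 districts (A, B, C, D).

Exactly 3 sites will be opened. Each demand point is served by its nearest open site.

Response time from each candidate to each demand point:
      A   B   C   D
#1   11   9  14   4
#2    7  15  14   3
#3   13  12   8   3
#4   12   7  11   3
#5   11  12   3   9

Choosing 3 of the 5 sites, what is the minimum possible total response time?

20

Open {#2, #4, #5}.
  A→#2 7, B→#4 7, C→#5 3, D→#2 3  ⇒ total 20.
Compare {#1, #2, #5}: total 22.
Compare {#1, #4, #5}: total 24.
No size-3 selection does better; minimum is 20.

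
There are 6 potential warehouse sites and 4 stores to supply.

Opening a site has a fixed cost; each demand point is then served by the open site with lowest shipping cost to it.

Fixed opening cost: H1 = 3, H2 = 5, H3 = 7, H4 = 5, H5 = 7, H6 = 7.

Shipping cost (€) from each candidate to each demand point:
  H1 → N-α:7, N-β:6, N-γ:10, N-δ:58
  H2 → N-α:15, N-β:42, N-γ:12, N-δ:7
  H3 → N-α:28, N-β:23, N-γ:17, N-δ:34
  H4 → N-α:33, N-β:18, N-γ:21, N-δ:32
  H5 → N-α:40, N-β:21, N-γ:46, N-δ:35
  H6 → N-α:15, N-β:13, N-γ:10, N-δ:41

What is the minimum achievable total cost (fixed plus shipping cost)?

38

Open {H1, H2}: assign each demand point to its cheapest open site.
  N-α→H1 7, N-β→H1 6, N-γ→H1 10, N-δ→H2 7
  shipping cost 30, fixed 8 → total 38.
Compare {H1, H2, H4}: shipping cost 30 + fixed 13 = 43.
Compare {H1, H2, H3}: shipping cost 30 + fixed 15 = 45.
Compare {H1, H2, H5}: shipping cost 30 + fixed 15 = 45.
All other subsets cost ≥ 43. Minimum total cost: 38.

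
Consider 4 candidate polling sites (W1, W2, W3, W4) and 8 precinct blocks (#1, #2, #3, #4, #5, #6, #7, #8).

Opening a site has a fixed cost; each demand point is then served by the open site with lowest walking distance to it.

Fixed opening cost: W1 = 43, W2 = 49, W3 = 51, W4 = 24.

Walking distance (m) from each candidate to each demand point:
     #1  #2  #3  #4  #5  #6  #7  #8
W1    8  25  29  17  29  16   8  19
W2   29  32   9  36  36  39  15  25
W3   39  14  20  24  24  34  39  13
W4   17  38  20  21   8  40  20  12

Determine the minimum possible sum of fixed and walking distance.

181

Open {W1, W4}: assign each demand point to its cheapest open site.
  #1→W1 8, #2→W1 25, #3→W4 20, #4→W1 17, #5→W4 8, #6→W1 16, #7→W1 8, #8→W4 12
  walking distance 114, fixed 67 → total 181.
Compare {W1}: walking distance 151 + fixed 43 = 194.
Compare {W4}: walking distance 176 + fixed 24 = 200.
Compare {W1, W3}: walking distance 120 + fixed 94 = 214.
All other subsets cost ≥ 194. Minimum total cost: 181.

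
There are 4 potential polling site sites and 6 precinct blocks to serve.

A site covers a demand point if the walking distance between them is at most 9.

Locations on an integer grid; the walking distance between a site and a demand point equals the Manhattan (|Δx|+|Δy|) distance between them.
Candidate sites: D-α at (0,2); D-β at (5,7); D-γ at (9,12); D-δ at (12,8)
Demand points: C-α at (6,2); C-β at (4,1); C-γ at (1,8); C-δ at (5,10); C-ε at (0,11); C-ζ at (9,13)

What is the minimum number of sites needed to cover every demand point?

2

Coverage sets (demand points within 9 of each site):
  D-α: {C-α, C-β, C-γ, C-ε}
  D-β: {C-α, C-β, C-γ, C-δ, C-ε}
  D-γ: {C-δ, C-ζ}
  D-δ: {C-δ, C-ζ}
No single site covers all 6 demand points.
But {D-α, D-γ} covers everything, so the minimum is 2.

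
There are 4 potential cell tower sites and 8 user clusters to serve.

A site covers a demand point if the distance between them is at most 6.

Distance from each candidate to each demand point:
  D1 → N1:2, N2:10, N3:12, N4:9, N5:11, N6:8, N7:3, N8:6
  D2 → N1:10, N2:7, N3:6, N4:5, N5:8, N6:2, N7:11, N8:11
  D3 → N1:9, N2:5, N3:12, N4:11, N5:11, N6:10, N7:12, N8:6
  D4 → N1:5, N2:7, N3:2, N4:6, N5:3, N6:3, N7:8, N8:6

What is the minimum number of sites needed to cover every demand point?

3

Coverage sets (demand points within 6 of each site):
  D1: {N1, N7, N8}
  D2: {N3, N4, N6}
  D3: {N2, N8}
  D4: {N1, N3, N4, N5, N6, N8}
No 2 sites suffice: every size-2 union leaves at least one demand point uncovered.
But {D1, D3, D4} covers everything, so the minimum is 3.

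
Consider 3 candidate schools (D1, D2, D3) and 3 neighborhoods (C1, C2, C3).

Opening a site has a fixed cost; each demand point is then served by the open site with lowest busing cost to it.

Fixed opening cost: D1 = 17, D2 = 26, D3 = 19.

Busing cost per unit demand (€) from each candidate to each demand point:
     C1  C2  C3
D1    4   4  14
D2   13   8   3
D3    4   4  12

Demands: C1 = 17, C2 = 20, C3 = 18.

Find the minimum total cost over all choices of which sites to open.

Open {D1, D2}: assign each demand point to its cheapest open site.
  C1→D1 17×4=68, C2→D1 20×4=80, C3→D2 18×3=54
  busing cost 202, fixed 43 → total 245.
Compare {D2, D3}: busing cost 202 + fixed 45 = 247.
Compare {D1, D2, D3}: busing cost 202 + fixed 62 = 264.
Compare {D3}: busing cost 364 + fixed 19 = 383.
All other subsets cost ≥ 247. Minimum total cost: 245.

245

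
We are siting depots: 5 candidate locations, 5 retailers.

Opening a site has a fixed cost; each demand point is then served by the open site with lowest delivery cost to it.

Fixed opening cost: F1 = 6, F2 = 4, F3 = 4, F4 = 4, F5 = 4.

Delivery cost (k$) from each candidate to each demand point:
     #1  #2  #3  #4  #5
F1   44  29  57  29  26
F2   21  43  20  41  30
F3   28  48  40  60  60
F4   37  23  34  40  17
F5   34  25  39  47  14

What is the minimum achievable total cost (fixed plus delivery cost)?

Open {F1, F2, F5}: assign each demand point to its cheapest open site.
  #1→F2 21, #2→F5 25, #3→F2 20, #4→F1 29, #5→F5 14
  delivery cost 109, fixed 14 → total 123.
Compare {F1, F2, F4}: delivery cost 110 + fixed 14 = 124.
Compare {F1, F2, F4, F5}: delivery cost 107 + fixed 18 = 125.
Compare {F1, F2, F3, F5}: delivery cost 109 + fixed 18 = 127.
All other subsets cost ≥ 124. Minimum total cost: 123.

123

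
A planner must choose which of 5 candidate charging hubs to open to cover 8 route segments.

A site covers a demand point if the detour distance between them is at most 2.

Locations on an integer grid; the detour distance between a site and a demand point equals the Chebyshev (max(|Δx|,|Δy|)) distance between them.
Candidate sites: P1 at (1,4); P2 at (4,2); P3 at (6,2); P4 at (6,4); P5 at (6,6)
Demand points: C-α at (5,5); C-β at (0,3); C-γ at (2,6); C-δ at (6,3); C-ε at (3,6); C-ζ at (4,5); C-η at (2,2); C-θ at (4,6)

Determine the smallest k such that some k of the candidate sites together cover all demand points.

Coverage sets (demand points within 2 of each site):
  P1: {C-β, C-γ, C-ε, C-η}
  P2: {C-δ, C-η}
  P3: {C-δ}
  P4: {C-α, C-δ, C-ζ, C-θ}
  P5: {C-α, C-ζ, C-θ}
No single site covers all 8 demand points.
But {P1, P4} covers everything, so the minimum is 2.

2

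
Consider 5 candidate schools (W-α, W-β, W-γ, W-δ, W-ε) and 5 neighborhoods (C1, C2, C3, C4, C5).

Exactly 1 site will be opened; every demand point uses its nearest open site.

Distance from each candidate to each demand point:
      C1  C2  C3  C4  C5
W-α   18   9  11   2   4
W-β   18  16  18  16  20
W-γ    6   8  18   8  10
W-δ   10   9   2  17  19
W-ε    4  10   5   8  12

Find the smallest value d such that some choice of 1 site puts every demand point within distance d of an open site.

Open {W-ε}.
  Farthest demand point is C5 at distance 12 (to W-ε); all others are ≤ 12.
With {W-α} the worst case is 18.
With {W-γ} the worst case is 18.
No size-1 selection achieves below 12.

12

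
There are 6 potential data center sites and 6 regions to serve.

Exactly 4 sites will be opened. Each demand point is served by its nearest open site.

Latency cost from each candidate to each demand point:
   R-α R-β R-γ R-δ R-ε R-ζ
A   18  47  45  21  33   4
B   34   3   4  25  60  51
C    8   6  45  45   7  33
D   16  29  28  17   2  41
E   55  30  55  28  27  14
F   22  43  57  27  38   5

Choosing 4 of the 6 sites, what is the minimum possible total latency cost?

Open {A, B, C, D}.
  R-α→C 8, R-β→B 3, R-γ→B 4, R-δ→D 17, R-ε→D 2, R-ζ→A 4  ⇒ total 38.
Compare {B, C, D, F}: total 39.
Compare {A, B, D, E}: total 46.
No size-4 selection does better; minimum is 38.

38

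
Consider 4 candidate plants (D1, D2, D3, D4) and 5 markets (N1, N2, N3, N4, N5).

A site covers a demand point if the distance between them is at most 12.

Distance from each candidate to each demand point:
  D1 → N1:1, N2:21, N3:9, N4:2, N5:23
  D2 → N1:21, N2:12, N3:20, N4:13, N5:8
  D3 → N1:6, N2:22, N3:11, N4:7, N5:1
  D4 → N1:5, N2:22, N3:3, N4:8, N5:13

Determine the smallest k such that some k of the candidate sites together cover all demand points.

2

Coverage sets (demand points within 12 of each site):
  D1: {N1, N3, N4}
  D2: {N2, N5}
  D3: {N1, N3, N4, N5}
  D4: {N1, N3, N4}
No single site covers all 5 demand points.
But {D1, D2} covers everything, so the minimum is 2.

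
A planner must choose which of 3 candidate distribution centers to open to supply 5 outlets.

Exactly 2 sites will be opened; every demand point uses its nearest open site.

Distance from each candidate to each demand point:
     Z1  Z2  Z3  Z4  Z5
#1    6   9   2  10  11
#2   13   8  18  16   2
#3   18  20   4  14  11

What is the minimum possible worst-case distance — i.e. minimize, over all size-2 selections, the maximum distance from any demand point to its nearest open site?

Open {#1, #2}.
  Farthest demand point is Z4 at distance 10 (to #1); all others are ≤ 10.
With {#1, #3} the worst case is 11.
With {#2, #3} the worst case is 14.
No size-2 selection achieves below 10.

10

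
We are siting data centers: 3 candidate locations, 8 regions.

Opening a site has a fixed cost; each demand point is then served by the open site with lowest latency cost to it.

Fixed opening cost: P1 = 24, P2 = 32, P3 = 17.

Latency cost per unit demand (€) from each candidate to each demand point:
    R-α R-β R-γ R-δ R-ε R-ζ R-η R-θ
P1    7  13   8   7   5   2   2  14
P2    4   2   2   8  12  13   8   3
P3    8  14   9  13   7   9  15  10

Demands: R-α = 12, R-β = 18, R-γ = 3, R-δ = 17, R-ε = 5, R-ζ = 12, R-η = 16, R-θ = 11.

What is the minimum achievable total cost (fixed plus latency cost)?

Open {P1, P2}: assign each demand point to its cheapest open site.
  R-α→P2 12×4=48, R-β→P2 18×2=36, R-γ→P2 3×2=6, R-δ→P1 17×7=119, R-ε→P1 5×5=25, R-ζ→P1 12×2=24, R-η→P1 16×2=32, R-θ→P2 11×3=33
  latency cost 323, fixed 56 → total 379.
Compare {P1, P2, P3}: latency cost 323 + fixed 73 = 396.
Compare {P2, P3}: latency cost 530 + fixed 49 = 579.
Compare {P2}: latency cost 603 + fixed 32 = 635.
All other subsets cost ≥ 396. Minimum total cost: 379.

379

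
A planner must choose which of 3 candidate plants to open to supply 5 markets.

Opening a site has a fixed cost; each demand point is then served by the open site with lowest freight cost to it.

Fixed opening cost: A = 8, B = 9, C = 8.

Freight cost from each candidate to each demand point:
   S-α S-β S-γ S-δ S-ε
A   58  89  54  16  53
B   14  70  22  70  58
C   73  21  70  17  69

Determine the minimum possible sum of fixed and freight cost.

Open {B, C}: assign each demand point to its cheapest open site.
  S-α→B 14, S-β→C 21, S-γ→B 22, S-δ→C 17, S-ε→B 58
  freight cost 132, fixed 17 → total 149.
Compare {A, B, C}: freight cost 126 + fixed 25 = 151.
Compare {A, B}: freight cost 175 + fixed 17 = 192.
Compare {A, C}: freight cost 202 + fixed 16 = 218.
All other subsets cost ≥ 151. Minimum total cost: 149.

149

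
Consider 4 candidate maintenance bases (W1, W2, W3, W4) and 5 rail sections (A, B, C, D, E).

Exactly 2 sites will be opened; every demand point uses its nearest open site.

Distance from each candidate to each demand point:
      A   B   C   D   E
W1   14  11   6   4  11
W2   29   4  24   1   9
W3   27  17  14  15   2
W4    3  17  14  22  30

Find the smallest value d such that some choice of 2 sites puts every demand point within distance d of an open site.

11

Open {W1, W4}.
  Farthest demand point is B at distance 11 (to W1); all others are ≤ 11.
With {W1, W2} the worst case is 14.
With {W1, W3} the worst case is 14.
No size-2 selection achieves below 11.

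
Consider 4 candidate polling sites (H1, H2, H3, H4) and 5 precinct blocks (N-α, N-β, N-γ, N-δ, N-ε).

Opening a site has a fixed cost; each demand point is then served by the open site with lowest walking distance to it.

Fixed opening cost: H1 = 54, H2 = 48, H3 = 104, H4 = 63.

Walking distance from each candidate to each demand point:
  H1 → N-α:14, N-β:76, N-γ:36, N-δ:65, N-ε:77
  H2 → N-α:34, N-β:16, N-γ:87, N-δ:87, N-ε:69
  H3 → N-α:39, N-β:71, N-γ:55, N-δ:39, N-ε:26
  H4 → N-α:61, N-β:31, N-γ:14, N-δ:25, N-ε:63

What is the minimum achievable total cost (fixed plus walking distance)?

Open {H4}: assign each demand point to its cheapest open site.
  N-α→H4 61, N-β→H4 31, N-γ→H4 14, N-δ→H4 25, N-ε→H4 63
  walking distance 194, fixed 63 → total 257.
Compare {H2, H4}: walking distance 152 + fixed 111 = 263.
Compare {H1, H4}: walking distance 147 + fixed 117 = 264.
Compare {H1, H2, H4}: walking distance 132 + fixed 165 = 297.
All other subsets cost ≥ 263. Minimum total cost: 257.

257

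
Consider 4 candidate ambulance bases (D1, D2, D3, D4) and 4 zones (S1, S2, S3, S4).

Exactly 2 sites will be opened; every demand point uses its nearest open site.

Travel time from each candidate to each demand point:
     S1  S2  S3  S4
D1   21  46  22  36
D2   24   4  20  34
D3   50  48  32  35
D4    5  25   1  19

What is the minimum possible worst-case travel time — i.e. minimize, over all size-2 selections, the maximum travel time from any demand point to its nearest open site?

19

Open {D2, D4}.
  Farthest demand point is S4 at travel time 19 (to D4); all others are ≤ 19.
With {D1, D4} the worst case is 25.
With {D3, D4} the worst case is 25.
No size-2 selection achieves below 19.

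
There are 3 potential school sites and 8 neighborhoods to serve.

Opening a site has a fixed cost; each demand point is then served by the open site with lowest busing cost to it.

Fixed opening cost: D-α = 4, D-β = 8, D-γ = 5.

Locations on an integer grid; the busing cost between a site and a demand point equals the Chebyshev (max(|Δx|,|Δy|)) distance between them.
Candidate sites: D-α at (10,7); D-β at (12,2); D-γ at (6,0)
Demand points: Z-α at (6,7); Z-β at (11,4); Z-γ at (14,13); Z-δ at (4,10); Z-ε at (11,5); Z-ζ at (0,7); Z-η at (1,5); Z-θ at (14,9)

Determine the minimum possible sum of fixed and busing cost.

Open {D-α, D-γ}: assign each demand point to its cheapest open site.
  Z-α→D-α 4, Z-β→D-α 3, Z-γ→D-α 6, Z-δ→D-α 6, Z-ε→D-α 2, Z-ζ→D-γ 7, Z-η→D-γ 5, Z-θ→D-α 4
  busing cost 37, fixed 9 → total 46.
Compare {D-α}: busing cost 44 + fixed 4 = 48.
Compare {D-α, D-β, D-γ}: busing cost 36 + fixed 17 = 53.
Compare {D-α, D-β}: busing cost 43 + fixed 12 = 55.
All other subsets cost ≥ 48. Minimum total cost: 46.

46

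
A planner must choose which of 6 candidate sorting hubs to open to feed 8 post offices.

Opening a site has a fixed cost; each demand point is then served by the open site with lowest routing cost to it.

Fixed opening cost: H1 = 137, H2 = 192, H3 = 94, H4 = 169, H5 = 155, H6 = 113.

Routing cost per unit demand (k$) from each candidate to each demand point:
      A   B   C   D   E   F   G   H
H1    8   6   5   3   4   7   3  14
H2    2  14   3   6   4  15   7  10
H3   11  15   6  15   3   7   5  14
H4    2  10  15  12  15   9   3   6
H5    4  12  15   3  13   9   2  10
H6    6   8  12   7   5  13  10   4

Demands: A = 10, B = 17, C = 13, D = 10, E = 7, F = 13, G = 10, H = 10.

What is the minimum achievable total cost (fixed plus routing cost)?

696

Open {H1, H6}: assign each demand point to its cheapest open site.
  A→H6 10×6=60, B→H1 17×6=102, C→H1 13×5=65, D→H1 10×3=30, E→H1 7×4=28, F→H1 13×7=91, G→H1 10×3=30, H→H6 10×4=40
  routing cost 446, fixed 250 → total 696.
Compare {H1}: routing cost 566 + fixed 137 = 703.
Compare {H1, H4}: routing cost 426 + fixed 306 = 732.
Compare {H3, H6}: routing cost 546 + fixed 207 = 753.
All other subsets cost ≥ 703. Minimum total cost: 696.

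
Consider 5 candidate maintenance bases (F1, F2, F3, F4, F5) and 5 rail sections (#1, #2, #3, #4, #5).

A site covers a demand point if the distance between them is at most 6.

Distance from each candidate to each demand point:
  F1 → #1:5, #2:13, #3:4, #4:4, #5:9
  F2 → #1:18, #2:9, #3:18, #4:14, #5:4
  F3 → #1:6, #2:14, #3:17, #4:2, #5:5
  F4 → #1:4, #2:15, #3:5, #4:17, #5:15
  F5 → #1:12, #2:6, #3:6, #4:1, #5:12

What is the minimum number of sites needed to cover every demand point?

Coverage sets (demand points within 6 of each site):
  F1: {#1, #3, #4}
  F2: {#5}
  F3: {#1, #4, #5}
  F4: {#1, #3}
  F5: {#2, #3, #4}
No single site covers all 5 demand points.
But {F3, F5} covers everything, so the minimum is 2.

2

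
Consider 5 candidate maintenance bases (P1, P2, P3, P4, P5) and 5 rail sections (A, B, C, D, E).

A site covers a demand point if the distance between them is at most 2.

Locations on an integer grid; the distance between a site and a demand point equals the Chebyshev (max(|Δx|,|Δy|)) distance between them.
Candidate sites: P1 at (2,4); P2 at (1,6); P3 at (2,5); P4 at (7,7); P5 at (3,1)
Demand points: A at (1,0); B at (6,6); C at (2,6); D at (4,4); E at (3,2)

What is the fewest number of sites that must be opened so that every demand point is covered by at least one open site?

Coverage sets (demand points within 2 of each site):
  P1: {C, D, E}
  P2: {C}
  P3: {C, D}
  P4: {B}
  P5: {A, E}
No 2 sites suffice: every size-2 union leaves at least one demand point uncovered.
But {P1, P4, P5} covers everything, so the minimum is 3.

3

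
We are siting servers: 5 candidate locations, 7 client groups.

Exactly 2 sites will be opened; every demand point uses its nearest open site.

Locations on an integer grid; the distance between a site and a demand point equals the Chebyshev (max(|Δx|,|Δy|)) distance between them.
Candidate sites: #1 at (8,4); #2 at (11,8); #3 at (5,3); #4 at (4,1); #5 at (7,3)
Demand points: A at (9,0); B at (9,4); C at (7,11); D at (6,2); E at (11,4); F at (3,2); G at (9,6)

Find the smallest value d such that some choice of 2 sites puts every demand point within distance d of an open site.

4

Open {#2, #3}.
  Farthest demand point is A at distance 4 (to #3); all others are ≤ 4.
With {#2, #5} the worst case is 4.
With {#1, #2} the worst case is 5.
No size-2 selection achieves below 4.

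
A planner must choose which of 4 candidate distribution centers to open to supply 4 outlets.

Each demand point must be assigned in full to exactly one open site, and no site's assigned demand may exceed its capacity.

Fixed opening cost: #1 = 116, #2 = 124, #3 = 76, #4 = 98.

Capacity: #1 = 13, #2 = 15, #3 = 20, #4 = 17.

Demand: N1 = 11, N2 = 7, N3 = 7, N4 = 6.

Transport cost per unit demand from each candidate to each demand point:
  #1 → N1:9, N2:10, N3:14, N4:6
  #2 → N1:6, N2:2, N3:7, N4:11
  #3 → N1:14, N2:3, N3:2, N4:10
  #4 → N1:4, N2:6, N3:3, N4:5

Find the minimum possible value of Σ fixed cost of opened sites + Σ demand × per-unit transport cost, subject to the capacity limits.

Open {#3, #4}; cheapest assignment that respects the capacities:
  #3 (cap 20, load 14): N2, N3 — cost 7×3 + 7×2 = 35
  #4 (cap 17, load 17): N1, N4 — cost 11×4 + 6×5 = 74
  Shipping 109, fixed 174 → total 283.
  Any other capacity-feasible assignment to {#3, #4} ships for at least 109.
Compare {#2, #4}: its best feasible assignment gives total 359.
Compare {#2, #3}: its best feasible assignment gives total 361.
Every other set of open sites that can feasibly serve all demand totals ≥ 359 even under its best assignment. Minimum: 283.

283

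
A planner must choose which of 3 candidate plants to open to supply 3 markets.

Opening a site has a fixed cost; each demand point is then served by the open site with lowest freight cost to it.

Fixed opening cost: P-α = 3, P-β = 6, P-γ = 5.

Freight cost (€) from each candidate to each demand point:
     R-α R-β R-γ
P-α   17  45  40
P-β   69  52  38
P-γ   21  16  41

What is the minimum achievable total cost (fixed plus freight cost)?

Open {P-α, P-γ}: assign each demand point to its cheapest open site.
  R-α→P-α 17, R-β→P-γ 16, R-γ→P-α 40
  freight cost 73, fixed 8 → total 81.
Compare {P-γ}: freight cost 78 + fixed 5 = 83.
Compare {P-α, P-β, P-γ}: freight cost 71 + fixed 14 = 85.
Compare {P-β, P-γ}: freight cost 75 + fixed 11 = 86.
All other subsets cost ≥ 83. Minimum total cost: 81.

81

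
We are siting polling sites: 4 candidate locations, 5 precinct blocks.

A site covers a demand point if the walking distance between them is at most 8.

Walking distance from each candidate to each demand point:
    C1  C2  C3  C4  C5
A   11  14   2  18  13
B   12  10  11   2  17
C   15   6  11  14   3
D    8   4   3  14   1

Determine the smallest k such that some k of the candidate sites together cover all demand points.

2

Coverage sets (demand points within 8 of each site):
  A: {C3}
  B: {C4}
  C: {C2, C5}
  D: {C1, C2, C3, C5}
No single site covers all 5 demand points.
But {B, D} covers everything, so the minimum is 2.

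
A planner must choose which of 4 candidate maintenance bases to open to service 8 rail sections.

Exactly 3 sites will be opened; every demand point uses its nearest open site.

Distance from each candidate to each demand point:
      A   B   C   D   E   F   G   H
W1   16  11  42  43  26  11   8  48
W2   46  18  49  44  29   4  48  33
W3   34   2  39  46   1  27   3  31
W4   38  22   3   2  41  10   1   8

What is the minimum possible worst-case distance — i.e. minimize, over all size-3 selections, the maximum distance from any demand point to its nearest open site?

Open {W1, W3, W4}.
  Farthest demand point is A at distance 16 (to W1); all others are ≤ 16.
With {W1, W2, W4} the worst case is 26.
With {W2, W3, W4} the worst case is 34.
No size-3 selection achieves below 16.

16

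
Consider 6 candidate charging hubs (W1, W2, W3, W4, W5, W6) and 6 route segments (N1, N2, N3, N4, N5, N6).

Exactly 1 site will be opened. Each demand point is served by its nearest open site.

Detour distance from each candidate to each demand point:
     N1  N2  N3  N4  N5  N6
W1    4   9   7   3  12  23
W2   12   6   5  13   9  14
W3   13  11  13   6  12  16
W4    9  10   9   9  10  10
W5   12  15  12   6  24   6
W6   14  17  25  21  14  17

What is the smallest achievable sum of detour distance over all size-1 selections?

Open {W4}.
  N1→W4 9, N2→W4 10, N3→W4 9, N4→W4 9, N5→W4 10, N6→W4 10  ⇒ total 57.
Compare {W1}: total 58.
Compare {W2}: total 59.
No size-1 selection does better; minimum is 57.

57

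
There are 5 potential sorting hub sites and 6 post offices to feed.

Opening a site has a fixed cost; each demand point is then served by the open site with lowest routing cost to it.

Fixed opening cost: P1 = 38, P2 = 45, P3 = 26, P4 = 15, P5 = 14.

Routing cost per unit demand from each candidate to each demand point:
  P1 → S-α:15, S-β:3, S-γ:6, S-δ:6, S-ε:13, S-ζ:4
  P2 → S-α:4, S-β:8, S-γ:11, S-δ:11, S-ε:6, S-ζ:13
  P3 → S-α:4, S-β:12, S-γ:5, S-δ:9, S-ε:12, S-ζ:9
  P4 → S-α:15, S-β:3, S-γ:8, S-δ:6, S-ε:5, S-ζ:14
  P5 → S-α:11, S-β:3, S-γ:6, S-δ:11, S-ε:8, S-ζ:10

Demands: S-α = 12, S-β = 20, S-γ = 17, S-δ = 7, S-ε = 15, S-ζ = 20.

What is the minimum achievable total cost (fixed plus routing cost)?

Open {P1, P3, P4}: assign each demand point to its cheapest open site.
  S-α→P3 12×4=48, S-β→P1 20×3=60, S-γ→P3 17×5=85, S-δ→P1 7×6=42, S-ε→P4 15×5=75, S-ζ→P1 20×4=80
  routing cost 390, fixed 79 → total 469.
Compare {P1, P3, P4, P5}: routing cost 390 + fixed 93 = 483.
Compare {P1, P2}: routing cost 422 + fixed 83 = 505.
Compare {P1, P2, P4}: routing cost 407 + fixed 98 = 505.
All other subsets cost ≥ 483. Minimum total cost: 469.

469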